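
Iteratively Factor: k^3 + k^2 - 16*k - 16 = (k - 4)*(k^2 + 5*k + 4) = (k - 4)*(k + 4)*(k + 1)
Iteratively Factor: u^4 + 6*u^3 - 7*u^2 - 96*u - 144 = (u + 3)*(u^3 + 3*u^2 - 16*u - 48) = (u - 4)*(u + 3)*(u^2 + 7*u + 12) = (u - 4)*(u + 3)^2*(u + 4)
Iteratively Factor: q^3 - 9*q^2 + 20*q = (q - 5)*(q^2 - 4*q) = (q - 5)*(q - 4)*(q)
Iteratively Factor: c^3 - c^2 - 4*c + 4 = (c - 1)*(c^2 - 4) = (c - 1)*(c + 2)*(c - 2)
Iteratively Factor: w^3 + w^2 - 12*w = (w + 4)*(w^2 - 3*w) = (w - 3)*(w + 4)*(w)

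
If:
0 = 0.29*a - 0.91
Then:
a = 3.14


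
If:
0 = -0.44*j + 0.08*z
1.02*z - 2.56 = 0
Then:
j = 0.46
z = 2.51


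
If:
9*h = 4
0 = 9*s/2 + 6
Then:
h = 4/9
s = -4/3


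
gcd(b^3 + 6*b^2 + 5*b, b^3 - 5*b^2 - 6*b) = b^2 + b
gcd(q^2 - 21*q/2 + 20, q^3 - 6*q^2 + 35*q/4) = q - 5/2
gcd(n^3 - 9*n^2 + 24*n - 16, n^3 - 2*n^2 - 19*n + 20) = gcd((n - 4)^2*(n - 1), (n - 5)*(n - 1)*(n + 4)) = n - 1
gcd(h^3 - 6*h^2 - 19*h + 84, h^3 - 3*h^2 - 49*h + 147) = h^2 - 10*h + 21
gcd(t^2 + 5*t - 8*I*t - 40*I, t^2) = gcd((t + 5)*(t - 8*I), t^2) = 1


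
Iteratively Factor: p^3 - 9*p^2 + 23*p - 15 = (p - 1)*(p^2 - 8*p + 15) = (p - 3)*(p - 1)*(p - 5)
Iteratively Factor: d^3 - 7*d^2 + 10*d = (d - 2)*(d^2 - 5*d) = (d - 5)*(d - 2)*(d)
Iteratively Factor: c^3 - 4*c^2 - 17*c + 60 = (c - 5)*(c^2 + c - 12) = (c - 5)*(c - 3)*(c + 4)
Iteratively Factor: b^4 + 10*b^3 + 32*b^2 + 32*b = (b)*(b^3 + 10*b^2 + 32*b + 32) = b*(b + 2)*(b^2 + 8*b + 16) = b*(b + 2)*(b + 4)*(b + 4)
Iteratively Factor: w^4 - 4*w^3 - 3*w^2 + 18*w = (w + 2)*(w^3 - 6*w^2 + 9*w) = w*(w + 2)*(w^2 - 6*w + 9) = w*(w - 3)*(w + 2)*(w - 3)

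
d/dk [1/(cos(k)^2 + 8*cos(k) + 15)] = 2*(cos(k) + 4)*sin(k)/(cos(k)^2 + 8*cos(k) + 15)^2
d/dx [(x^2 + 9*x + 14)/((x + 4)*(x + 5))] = 6*(2*x + 9)/(x^4 + 18*x^3 + 121*x^2 + 360*x + 400)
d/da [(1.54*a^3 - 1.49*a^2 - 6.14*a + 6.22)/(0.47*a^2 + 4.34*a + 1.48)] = (0.7238*a^4 + 13.3672*a^3 + 3.2568*a^2 - 10.2572*a - 36.082)/(0.2209*a^4 + 4.0796*a^3 + 20.2268*a^2 + 12.8464*a + 2.1904)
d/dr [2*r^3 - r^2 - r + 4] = 6*r^2 - 2*r - 1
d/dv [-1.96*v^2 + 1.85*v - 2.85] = 1.85 - 3.92*v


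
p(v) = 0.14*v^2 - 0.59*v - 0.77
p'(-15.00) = -4.79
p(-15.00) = 39.58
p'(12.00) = 2.77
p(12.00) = 12.31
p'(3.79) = 0.47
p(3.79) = -1.00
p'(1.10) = -0.28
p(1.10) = -1.25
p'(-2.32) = -1.24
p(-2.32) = 1.35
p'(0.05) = -0.58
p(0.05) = -0.80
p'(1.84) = -0.07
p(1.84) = -1.38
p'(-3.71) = -1.63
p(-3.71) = 3.35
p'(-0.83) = -0.82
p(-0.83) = -0.18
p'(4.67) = 0.72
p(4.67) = -0.47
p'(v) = 0.28*v - 0.59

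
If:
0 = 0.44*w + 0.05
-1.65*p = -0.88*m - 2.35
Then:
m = 1.875*p - 2.67045454545455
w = -0.11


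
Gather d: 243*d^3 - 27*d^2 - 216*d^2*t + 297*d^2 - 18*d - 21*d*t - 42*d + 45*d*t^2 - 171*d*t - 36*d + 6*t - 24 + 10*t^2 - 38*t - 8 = 243*d^3 + d^2*(270 - 216*t) + d*(45*t^2 - 192*t - 96) + 10*t^2 - 32*t - 32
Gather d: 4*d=4*d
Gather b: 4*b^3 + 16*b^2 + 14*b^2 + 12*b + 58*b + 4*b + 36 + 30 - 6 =4*b^3 + 30*b^2 + 74*b + 60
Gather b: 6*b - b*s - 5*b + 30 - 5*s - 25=b*(1 - s) - 5*s + 5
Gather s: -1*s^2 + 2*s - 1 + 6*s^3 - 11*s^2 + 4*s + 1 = 6*s^3 - 12*s^2 + 6*s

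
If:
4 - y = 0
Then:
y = 4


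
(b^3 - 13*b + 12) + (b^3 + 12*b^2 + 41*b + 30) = 2*b^3 + 12*b^2 + 28*b + 42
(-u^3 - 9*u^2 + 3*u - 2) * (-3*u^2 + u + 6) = 3*u^5 + 26*u^4 - 24*u^3 - 45*u^2 + 16*u - 12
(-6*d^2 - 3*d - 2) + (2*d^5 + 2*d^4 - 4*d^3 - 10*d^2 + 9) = 2*d^5 + 2*d^4 - 4*d^3 - 16*d^2 - 3*d + 7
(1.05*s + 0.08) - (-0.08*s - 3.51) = 1.13*s + 3.59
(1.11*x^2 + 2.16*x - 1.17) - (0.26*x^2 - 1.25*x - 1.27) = 0.85*x^2 + 3.41*x + 0.1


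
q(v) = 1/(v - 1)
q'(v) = -1/(v - 1)^2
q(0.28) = -1.39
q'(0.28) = -1.93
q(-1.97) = -0.34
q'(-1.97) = -0.11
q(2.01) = 0.99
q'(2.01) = -0.98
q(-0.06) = -0.94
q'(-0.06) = -0.89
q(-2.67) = -0.27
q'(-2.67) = -0.07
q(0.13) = -1.15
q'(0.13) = -1.32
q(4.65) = 0.27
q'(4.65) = -0.08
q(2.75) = 0.57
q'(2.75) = -0.33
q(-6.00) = -0.14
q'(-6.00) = -0.02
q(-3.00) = -0.25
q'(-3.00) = -0.06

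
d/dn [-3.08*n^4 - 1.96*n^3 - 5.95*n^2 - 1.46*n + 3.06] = -12.32*n^3 - 5.88*n^2 - 11.9*n - 1.46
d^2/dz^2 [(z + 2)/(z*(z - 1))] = 2*(z^3 + 6*z^2 - 6*z + 2)/(z^3*(z^3 - 3*z^2 + 3*z - 1))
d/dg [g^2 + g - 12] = 2*g + 1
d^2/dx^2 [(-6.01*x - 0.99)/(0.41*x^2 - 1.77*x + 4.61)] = (-(0.82*x - 1.77)*(1.64*x - 3.54)*(6.01*x + 0.99) + (14.7846*x - 20.4636)*(0.41*x^2 - 1.77*x + 4.61))/(0.41*x^2 - 1.77*x + 4.61)^3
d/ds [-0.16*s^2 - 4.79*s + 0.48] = -0.32*s - 4.79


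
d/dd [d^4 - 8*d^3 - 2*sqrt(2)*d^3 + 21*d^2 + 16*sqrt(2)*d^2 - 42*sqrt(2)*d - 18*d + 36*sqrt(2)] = 4*d^3 - 24*d^2 - 6*sqrt(2)*d^2 + 42*d + 32*sqrt(2)*d - 42*sqrt(2) - 18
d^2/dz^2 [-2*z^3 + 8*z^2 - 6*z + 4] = 16 - 12*z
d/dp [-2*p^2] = -4*p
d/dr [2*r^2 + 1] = 4*r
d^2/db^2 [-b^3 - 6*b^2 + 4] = -6*b - 12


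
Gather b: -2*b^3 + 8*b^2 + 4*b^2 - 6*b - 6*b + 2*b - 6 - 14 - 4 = -2*b^3 + 12*b^2 - 10*b - 24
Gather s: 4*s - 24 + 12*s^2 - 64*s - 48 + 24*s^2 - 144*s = 36*s^2 - 204*s - 72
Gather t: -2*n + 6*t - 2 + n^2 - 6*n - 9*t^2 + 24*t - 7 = n^2 - 8*n - 9*t^2 + 30*t - 9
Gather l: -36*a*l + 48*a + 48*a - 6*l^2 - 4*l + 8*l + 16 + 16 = 96*a - 6*l^2 + l*(4 - 36*a) + 32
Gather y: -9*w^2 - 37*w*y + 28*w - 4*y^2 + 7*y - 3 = -9*w^2 + 28*w - 4*y^2 + y*(7 - 37*w) - 3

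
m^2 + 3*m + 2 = (m + 1)*(m + 2)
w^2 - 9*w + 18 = (w - 6)*(w - 3)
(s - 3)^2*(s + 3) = s^3 - 3*s^2 - 9*s + 27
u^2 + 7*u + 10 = (u + 2)*(u + 5)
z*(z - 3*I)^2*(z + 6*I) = z^4 + 27*z^2 - 54*I*z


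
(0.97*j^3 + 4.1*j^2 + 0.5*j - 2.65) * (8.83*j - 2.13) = 8.5651*j^4 + 34.1369*j^3 - 4.318*j^2 - 24.4645*j + 5.6445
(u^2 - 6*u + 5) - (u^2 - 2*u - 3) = 8 - 4*u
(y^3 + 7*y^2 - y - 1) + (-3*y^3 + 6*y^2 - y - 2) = -2*y^3 + 13*y^2 - 2*y - 3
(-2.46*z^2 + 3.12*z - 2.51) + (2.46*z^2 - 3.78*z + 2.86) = 0.35 - 0.66*z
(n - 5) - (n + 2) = -7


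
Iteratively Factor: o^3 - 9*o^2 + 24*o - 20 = (o - 5)*(o^2 - 4*o + 4) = (o - 5)*(o - 2)*(o - 2)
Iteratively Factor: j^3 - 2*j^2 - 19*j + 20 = (j - 1)*(j^2 - j - 20) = (j - 1)*(j + 4)*(j - 5)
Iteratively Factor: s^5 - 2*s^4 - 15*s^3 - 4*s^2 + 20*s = (s - 5)*(s^4 + 3*s^3 - 4*s) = (s - 5)*(s + 2)*(s^3 + s^2 - 2*s) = (s - 5)*(s - 1)*(s + 2)*(s^2 + 2*s) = (s - 5)*(s - 1)*(s + 2)^2*(s)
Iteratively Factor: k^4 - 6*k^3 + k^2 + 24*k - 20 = (k - 2)*(k^3 - 4*k^2 - 7*k + 10) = (k - 2)*(k - 1)*(k^2 - 3*k - 10) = (k - 5)*(k - 2)*(k - 1)*(k + 2)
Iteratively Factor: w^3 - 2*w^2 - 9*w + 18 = (w + 3)*(w^2 - 5*w + 6) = (w - 3)*(w + 3)*(w - 2)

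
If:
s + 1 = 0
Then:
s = -1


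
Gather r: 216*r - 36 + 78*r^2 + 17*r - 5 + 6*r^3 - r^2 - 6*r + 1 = 6*r^3 + 77*r^2 + 227*r - 40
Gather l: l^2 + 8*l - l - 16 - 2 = l^2 + 7*l - 18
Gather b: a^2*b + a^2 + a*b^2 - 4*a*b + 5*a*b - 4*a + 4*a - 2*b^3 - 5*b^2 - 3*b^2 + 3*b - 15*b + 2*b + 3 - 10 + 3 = a^2 - 2*b^3 + b^2*(a - 8) + b*(a^2 + a - 10) - 4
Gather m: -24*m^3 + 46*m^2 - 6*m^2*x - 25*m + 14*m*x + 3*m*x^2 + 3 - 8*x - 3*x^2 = -24*m^3 + m^2*(46 - 6*x) + m*(3*x^2 + 14*x - 25) - 3*x^2 - 8*x + 3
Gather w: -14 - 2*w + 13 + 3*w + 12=w + 11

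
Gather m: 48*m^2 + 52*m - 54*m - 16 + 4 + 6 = 48*m^2 - 2*m - 6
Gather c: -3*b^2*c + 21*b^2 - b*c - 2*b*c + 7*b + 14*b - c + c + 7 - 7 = 21*b^2 + 21*b + c*(-3*b^2 - 3*b)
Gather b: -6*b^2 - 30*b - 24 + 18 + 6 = -6*b^2 - 30*b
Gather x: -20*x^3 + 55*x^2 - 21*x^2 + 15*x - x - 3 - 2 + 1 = -20*x^3 + 34*x^2 + 14*x - 4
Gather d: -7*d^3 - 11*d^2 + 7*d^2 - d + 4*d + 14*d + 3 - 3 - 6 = -7*d^3 - 4*d^2 + 17*d - 6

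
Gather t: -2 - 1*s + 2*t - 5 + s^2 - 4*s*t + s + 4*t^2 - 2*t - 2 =s^2 - 4*s*t + 4*t^2 - 9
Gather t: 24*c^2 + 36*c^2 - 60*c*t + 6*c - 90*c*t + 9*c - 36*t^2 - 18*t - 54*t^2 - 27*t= 60*c^2 + 15*c - 90*t^2 + t*(-150*c - 45)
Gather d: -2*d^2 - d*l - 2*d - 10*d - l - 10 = -2*d^2 + d*(-l - 12) - l - 10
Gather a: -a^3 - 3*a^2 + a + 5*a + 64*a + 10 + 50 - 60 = -a^3 - 3*a^2 + 70*a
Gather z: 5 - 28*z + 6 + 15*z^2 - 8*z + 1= 15*z^2 - 36*z + 12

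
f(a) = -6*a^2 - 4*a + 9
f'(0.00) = -4.00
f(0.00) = 9.00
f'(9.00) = -112.00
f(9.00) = -513.00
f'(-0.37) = 0.44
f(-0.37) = 9.66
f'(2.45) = -33.40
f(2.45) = -36.82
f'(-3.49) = 37.88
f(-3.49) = -50.12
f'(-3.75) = 41.00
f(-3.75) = -60.38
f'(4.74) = -60.88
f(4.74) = -144.77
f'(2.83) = -37.96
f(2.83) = -50.37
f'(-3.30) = 35.60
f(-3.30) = -43.14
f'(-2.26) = 23.12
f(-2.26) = -12.61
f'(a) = -12*a - 4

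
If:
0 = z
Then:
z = 0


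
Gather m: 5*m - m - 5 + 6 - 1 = 4*m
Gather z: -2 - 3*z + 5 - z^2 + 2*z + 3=-z^2 - z + 6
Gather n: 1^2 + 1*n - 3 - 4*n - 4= -3*n - 6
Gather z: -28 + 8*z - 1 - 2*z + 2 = 6*z - 27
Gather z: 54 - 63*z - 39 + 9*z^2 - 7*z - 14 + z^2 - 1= 10*z^2 - 70*z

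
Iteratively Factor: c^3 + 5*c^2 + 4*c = (c + 4)*(c^2 + c) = (c + 1)*(c + 4)*(c)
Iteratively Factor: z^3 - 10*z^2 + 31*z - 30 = (z - 3)*(z^2 - 7*z + 10) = (z - 5)*(z - 3)*(z - 2)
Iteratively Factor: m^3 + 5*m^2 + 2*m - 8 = (m - 1)*(m^2 + 6*m + 8) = (m - 1)*(m + 4)*(m + 2)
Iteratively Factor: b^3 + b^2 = (b)*(b^2 + b) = b^2*(b + 1)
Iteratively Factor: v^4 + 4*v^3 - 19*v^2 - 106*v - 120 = (v + 3)*(v^3 + v^2 - 22*v - 40) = (v - 5)*(v + 3)*(v^2 + 6*v + 8) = (v - 5)*(v + 3)*(v + 4)*(v + 2)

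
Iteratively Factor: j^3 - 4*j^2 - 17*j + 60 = (j - 3)*(j^2 - j - 20) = (j - 3)*(j + 4)*(j - 5)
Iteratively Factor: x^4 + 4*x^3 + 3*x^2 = (x)*(x^3 + 4*x^2 + 3*x) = x*(x + 1)*(x^2 + 3*x) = x^2*(x + 1)*(x + 3)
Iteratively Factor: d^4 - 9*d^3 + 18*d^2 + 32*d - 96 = (d + 2)*(d^3 - 11*d^2 + 40*d - 48) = (d - 4)*(d + 2)*(d^2 - 7*d + 12) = (d - 4)^2*(d + 2)*(d - 3)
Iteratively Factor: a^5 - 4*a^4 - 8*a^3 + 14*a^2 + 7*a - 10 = (a + 1)*(a^4 - 5*a^3 - 3*a^2 + 17*a - 10) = (a - 1)*(a + 1)*(a^3 - 4*a^2 - 7*a + 10) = (a - 1)^2*(a + 1)*(a^2 - 3*a - 10) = (a - 5)*(a - 1)^2*(a + 1)*(a + 2)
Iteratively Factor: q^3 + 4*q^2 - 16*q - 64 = (q + 4)*(q^2 - 16) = (q + 4)^2*(q - 4)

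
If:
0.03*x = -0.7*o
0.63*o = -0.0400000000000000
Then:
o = -0.06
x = 1.48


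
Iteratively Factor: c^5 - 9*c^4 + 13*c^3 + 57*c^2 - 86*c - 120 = (c + 1)*(c^4 - 10*c^3 + 23*c^2 + 34*c - 120) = (c + 1)*(c + 2)*(c^3 - 12*c^2 + 47*c - 60) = (c - 3)*(c + 1)*(c + 2)*(c^2 - 9*c + 20) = (c - 4)*(c - 3)*(c + 1)*(c + 2)*(c - 5)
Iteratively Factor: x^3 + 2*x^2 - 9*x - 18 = (x + 3)*(x^2 - x - 6) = (x + 2)*(x + 3)*(x - 3)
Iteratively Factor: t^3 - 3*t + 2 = (t - 1)*(t^2 + t - 2) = (t - 1)^2*(t + 2)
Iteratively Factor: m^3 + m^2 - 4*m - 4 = (m + 1)*(m^2 - 4) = (m + 1)*(m + 2)*(m - 2)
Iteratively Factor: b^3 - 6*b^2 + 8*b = (b - 2)*(b^2 - 4*b) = b*(b - 2)*(b - 4)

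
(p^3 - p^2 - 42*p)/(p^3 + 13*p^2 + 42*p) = (p - 7)/(p + 7)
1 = 1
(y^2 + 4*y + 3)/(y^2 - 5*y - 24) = (y + 1)/(y - 8)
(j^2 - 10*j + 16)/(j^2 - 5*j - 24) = (j - 2)/(j + 3)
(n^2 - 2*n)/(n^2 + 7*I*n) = (n - 2)/(n + 7*I)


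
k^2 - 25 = (k - 5)*(k + 5)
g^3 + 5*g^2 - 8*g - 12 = (g - 2)*(g + 1)*(g + 6)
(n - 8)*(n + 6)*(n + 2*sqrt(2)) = n^3 - 2*n^2 + 2*sqrt(2)*n^2 - 48*n - 4*sqrt(2)*n - 96*sqrt(2)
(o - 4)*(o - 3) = o^2 - 7*o + 12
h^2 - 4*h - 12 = (h - 6)*(h + 2)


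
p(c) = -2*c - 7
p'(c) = -2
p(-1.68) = -3.64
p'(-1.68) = -2.00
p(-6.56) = 6.12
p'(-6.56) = -2.00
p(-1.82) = -3.36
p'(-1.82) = -2.00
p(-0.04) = -6.92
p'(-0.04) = -2.00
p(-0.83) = -5.34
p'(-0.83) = -2.00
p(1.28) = -9.56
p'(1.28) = -2.00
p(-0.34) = -6.32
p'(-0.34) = -2.00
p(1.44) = -9.88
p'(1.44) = -2.00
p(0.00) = -7.00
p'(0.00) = -2.00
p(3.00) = -13.00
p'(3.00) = -2.00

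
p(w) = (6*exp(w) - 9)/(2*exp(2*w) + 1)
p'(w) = -4*(6*exp(w) - 9)*exp(2*w)/(2*exp(2*w) + 1)^2 + 6*exp(w)/(2*exp(2*w) + 1)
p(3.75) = 0.07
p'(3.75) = -0.07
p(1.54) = 0.43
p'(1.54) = -0.21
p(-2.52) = -8.41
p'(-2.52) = 0.69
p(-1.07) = -5.62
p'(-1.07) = 3.81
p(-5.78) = -8.98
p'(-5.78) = 0.02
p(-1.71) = -7.43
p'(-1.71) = 1.93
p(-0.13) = -1.47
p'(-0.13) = 3.85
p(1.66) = 0.40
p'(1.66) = -0.23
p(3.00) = 0.14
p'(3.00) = -0.13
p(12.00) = 0.00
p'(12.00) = 0.00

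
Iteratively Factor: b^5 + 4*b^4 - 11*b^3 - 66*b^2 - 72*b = (b)*(b^4 + 4*b^3 - 11*b^2 - 66*b - 72) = b*(b + 2)*(b^3 + 2*b^2 - 15*b - 36) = b*(b - 4)*(b + 2)*(b^2 + 6*b + 9) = b*(b - 4)*(b + 2)*(b + 3)*(b + 3)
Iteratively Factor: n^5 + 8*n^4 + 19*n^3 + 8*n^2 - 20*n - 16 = (n - 1)*(n^4 + 9*n^3 + 28*n^2 + 36*n + 16) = (n - 1)*(n + 4)*(n^3 + 5*n^2 + 8*n + 4) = (n - 1)*(n + 1)*(n + 4)*(n^2 + 4*n + 4) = (n - 1)*(n + 1)*(n + 2)*(n + 4)*(n + 2)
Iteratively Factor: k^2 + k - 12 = (k - 3)*(k + 4)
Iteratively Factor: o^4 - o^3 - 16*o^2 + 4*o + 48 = (o - 4)*(o^3 + 3*o^2 - 4*o - 12) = (o - 4)*(o + 2)*(o^2 + o - 6) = (o - 4)*(o + 2)*(o + 3)*(o - 2)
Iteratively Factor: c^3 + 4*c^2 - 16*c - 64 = (c - 4)*(c^2 + 8*c + 16) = (c - 4)*(c + 4)*(c + 4)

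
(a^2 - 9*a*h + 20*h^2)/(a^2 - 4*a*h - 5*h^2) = (a - 4*h)/(a + h)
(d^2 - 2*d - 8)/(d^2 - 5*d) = (d^2 - 2*d - 8)/(d*(d - 5))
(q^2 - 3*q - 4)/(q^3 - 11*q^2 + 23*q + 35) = (q - 4)/(q^2 - 12*q + 35)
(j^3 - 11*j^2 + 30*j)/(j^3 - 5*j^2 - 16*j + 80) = j*(j - 6)/(j^2 - 16)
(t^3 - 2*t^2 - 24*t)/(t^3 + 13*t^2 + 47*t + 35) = t*(t^2 - 2*t - 24)/(t^3 + 13*t^2 + 47*t + 35)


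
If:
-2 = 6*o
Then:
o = -1/3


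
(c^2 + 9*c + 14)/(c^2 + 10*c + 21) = (c + 2)/(c + 3)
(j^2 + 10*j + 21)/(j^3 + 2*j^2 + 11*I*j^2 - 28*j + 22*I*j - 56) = (j^2 + 10*j + 21)/(j^3 + j^2*(2 + 11*I) + j*(-28 + 22*I) - 56)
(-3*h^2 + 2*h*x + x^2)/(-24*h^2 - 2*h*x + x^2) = (3*h^2 - 2*h*x - x^2)/(24*h^2 + 2*h*x - x^2)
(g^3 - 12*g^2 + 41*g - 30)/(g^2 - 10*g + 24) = (g^2 - 6*g + 5)/(g - 4)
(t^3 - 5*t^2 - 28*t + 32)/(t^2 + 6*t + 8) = (t^2 - 9*t + 8)/(t + 2)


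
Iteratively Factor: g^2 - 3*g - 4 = (g + 1)*(g - 4)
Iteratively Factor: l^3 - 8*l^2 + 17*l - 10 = (l - 2)*(l^2 - 6*l + 5) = (l - 2)*(l - 1)*(l - 5)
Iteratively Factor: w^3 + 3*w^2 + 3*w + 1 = (w + 1)*(w^2 + 2*w + 1) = (w + 1)^2*(w + 1)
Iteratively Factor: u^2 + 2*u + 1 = (u + 1)*(u + 1)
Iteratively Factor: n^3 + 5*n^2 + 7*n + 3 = (n + 1)*(n^2 + 4*n + 3) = (n + 1)*(n + 3)*(n + 1)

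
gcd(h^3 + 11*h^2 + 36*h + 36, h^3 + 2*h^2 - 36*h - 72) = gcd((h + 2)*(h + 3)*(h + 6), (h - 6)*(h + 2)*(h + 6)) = h^2 + 8*h + 12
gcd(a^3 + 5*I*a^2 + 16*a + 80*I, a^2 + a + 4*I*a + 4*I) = a + 4*I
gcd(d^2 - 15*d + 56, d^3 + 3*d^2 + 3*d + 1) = 1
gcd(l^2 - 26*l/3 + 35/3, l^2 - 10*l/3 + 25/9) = l - 5/3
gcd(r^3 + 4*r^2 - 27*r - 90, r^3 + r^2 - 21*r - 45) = r^2 - 2*r - 15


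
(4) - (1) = 3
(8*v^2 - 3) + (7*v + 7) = 8*v^2 + 7*v + 4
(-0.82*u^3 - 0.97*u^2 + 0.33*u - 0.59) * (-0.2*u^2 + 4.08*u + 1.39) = 0.164*u^5 - 3.1516*u^4 - 5.1634*u^3 + 0.1161*u^2 - 1.9485*u - 0.8201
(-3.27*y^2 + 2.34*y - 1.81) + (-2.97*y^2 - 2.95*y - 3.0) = -6.24*y^2 - 0.61*y - 4.81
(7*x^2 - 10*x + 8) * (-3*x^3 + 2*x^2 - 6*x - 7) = -21*x^5 + 44*x^4 - 86*x^3 + 27*x^2 + 22*x - 56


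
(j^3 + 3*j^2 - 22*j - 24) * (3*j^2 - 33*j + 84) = 3*j^5 - 24*j^4 - 81*j^3 + 906*j^2 - 1056*j - 2016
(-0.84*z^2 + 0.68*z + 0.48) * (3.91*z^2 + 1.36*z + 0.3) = -3.2844*z^4 + 1.5164*z^3 + 2.5496*z^2 + 0.8568*z + 0.144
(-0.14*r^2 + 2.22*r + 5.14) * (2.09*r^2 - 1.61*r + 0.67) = -0.2926*r^4 + 4.8652*r^3 + 7.0746*r^2 - 6.788*r + 3.4438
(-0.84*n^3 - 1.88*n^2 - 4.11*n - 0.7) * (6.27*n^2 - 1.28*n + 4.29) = -5.2668*n^5 - 10.7124*n^4 - 26.9669*n^3 - 7.1934*n^2 - 16.7359*n - 3.003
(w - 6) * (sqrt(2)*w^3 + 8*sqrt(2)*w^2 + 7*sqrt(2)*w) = sqrt(2)*w^4 + 2*sqrt(2)*w^3 - 41*sqrt(2)*w^2 - 42*sqrt(2)*w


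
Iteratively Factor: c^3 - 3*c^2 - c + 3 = (c + 1)*(c^2 - 4*c + 3) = (c - 1)*(c + 1)*(c - 3)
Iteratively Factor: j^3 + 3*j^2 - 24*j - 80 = (j + 4)*(j^2 - j - 20) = (j - 5)*(j + 4)*(j + 4)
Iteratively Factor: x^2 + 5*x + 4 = (x + 1)*(x + 4)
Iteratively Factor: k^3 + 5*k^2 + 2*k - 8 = (k + 4)*(k^2 + k - 2) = (k + 2)*(k + 4)*(k - 1)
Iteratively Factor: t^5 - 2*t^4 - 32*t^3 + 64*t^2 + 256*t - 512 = (t - 4)*(t^4 + 2*t^3 - 24*t^2 - 32*t + 128) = (t - 4)*(t - 2)*(t^3 + 4*t^2 - 16*t - 64) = (t - 4)*(t - 2)*(t + 4)*(t^2 - 16) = (t - 4)*(t - 2)*(t + 4)^2*(t - 4)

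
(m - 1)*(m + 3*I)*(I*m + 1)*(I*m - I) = -m^4 + 2*m^3 - 2*I*m^3 - 4*m^2 + 4*I*m^2 + 6*m - 2*I*m - 3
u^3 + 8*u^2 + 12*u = u*(u + 2)*(u + 6)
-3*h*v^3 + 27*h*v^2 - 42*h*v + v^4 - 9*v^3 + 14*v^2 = v*(-3*h + v)*(v - 7)*(v - 2)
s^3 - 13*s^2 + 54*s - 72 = (s - 6)*(s - 4)*(s - 3)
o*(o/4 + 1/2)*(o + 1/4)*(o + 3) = o^4/4 + 21*o^3/16 + 29*o^2/16 + 3*o/8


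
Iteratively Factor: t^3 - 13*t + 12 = (t - 1)*(t^2 + t - 12) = (t - 1)*(t + 4)*(t - 3)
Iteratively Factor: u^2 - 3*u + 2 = (u - 1)*(u - 2)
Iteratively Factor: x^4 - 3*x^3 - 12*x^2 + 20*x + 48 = (x + 2)*(x^3 - 5*x^2 - 2*x + 24) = (x - 3)*(x + 2)*(x^2 - 2*x - 8) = (x - 4)*(x - 3)*(x + 2)*(x + 2)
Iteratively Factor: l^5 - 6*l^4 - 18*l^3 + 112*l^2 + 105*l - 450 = (l + 3)*(l^4 - 9*l^3 + 9*l^2 + 85*l - 150) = (l + 3)^2*(l^3 - 12*l^2 + 45*l - 50) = (l - 5)*(l + 3)^2*(l^2 - 7*l + 10) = (l - 5)^2*(l + 3)^2*(l - 2)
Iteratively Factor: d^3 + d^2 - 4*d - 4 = (d + 2)*(d^2 - d - 2) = (d - 2)*(d + 2)*(d + 1)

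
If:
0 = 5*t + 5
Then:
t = -1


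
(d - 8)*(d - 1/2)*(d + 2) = d^3 - 13*d^2/2 - 13*d + 8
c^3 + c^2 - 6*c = c*(c - 2)*(c + 3)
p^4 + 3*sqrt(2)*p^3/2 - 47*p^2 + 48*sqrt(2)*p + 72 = (p - 3*sqrt(2))*(p - 2*sqrt(2))*(p + sqrt(2)/2)*(p + 6*sqrt(2))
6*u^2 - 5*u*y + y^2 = (-3*u + y)*(-2*u + y)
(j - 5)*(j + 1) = j^2 - 4*j - 5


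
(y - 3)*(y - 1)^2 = y^3 - 5*y^2 + 7*y - 3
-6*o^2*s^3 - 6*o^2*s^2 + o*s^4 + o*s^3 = s^2*(-6*o + s)*(o*s + o)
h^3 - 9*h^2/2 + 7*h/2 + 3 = (h - 3)*(h - 2)*(h + 1/2)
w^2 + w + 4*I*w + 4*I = (w + 1)*(w + 4*I)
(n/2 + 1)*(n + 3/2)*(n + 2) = n^3/2 + 11*n^2/4 + 5*n + 3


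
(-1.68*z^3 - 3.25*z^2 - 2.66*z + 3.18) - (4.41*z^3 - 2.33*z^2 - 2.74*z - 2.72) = -6.09*z^3 - 0.92*z^2 + 0.0800000000000001*z + 5.9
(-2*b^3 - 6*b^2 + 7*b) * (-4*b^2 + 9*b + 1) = 8*b^5 + 6*b^4 - 84*b^3 + 57*b^2 + 7*b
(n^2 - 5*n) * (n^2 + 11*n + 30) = n^4 + 6*n^3 - 25*n^2 - 150*n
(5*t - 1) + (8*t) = 13*t - 1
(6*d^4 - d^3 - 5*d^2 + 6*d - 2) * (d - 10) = 6*d^5 - 61*d^4 + 5*d^3 + 56*d^2 - 62*d + 20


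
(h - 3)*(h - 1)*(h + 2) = h^3 - 2*h^2 - 5*h + 6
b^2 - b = b*(b - 1)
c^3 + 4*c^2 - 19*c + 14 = (c - 2)*(c - 1)*(c + 7)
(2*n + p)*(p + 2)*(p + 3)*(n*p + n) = 2*n^2*p^3 + 12*n^2*p^2 + 22*n^2*p + 12*n^2 + n*p^4 + 6*n*p^3 + 11*n*p^2 + 6*n*p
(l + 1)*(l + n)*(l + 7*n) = l^3 + 8*l^2*n + l^2 + 7*l*n^2 + 8*l*n + 7*n^2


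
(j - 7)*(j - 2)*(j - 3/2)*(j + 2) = j^4 - 17*j^3/2 + 13*j^2/2 + 34*j - 42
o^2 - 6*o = o*(o - 6)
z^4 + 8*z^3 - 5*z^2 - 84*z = z*(z - 3)*(z + 4)*(z + 7)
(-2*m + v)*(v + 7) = -2*m*v - 14*m + v^2 + 7*v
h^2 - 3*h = h*(h - 3)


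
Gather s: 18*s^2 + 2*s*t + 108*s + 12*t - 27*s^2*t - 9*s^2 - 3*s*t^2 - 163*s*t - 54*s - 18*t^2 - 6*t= s^2*(9 - 27*t) + s*(-3*t^2 - 161*t + 54) - 18*t^2 + 6*t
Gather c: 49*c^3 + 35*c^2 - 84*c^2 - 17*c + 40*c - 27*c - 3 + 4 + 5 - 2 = 49*c^3 - 49*c^2 - 4*c + 4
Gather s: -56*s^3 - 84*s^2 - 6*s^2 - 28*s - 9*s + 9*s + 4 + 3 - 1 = -56*s^3 - 90*s^2 - 28*s + 6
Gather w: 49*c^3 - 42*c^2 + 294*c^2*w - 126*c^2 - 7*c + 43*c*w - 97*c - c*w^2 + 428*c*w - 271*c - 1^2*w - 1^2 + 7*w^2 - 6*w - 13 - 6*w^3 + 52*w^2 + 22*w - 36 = 49*c^3 - 168*c^2 - 375*c - 6*w^3 + w^2*(59 - c) + w*(294*c^2 + 471*c + 15) - 50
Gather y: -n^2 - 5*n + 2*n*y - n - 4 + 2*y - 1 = -n^2 - 6*n + y*(2*n + 2) - 5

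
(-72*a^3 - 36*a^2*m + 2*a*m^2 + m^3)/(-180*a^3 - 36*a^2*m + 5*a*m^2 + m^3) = (2*a + m)/(5*a + m)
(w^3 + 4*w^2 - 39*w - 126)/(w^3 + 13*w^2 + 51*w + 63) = (w - 6)/(w + 3)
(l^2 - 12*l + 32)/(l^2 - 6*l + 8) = (l - 8)/(l - 2)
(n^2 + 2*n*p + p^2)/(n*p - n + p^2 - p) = (n + p)/(p - 1)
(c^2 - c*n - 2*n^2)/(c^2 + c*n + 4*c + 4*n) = (c - 2*n)/(c + 4)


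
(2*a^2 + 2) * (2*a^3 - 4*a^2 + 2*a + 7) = 4*a^5 - 8*a^4 + 8*a^3 + 6*a^2 + 4*a + 14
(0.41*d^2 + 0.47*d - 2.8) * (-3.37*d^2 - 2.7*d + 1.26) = -1.3817*d^4 - 2.6909*d^3 + 8.6836*d^2 + 8.1522*d - 3.528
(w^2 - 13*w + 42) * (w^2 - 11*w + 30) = w^4 - 24*w^3 + 215*w^2 - 852*w + 1260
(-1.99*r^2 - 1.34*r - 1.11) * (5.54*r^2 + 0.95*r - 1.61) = -11.0246*r^4 - 9.3141*r^3 - 4.2185*r^2 + 1.1029*r + 1.7871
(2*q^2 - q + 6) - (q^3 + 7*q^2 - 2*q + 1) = -q^3 - 5*q^2 + q + 5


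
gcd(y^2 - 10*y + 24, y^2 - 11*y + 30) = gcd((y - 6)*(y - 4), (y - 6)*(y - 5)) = y - 6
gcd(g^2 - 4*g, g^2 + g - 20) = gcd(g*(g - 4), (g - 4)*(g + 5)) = g - 4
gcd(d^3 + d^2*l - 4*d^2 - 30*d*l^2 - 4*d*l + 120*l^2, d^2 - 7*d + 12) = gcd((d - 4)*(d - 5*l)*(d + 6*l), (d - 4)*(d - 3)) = d - 4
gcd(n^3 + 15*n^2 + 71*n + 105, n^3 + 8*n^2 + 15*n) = n^2 + 8*n + 15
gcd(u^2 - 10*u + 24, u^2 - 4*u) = u - 4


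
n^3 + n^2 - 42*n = n*(n - 6)*(n + 7)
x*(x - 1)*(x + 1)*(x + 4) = x^4 + 4*x^3 - x^2 - 4*x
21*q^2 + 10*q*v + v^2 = (3*q + v)*(7*q + v)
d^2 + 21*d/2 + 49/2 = (d + 7/2)*(d + 7)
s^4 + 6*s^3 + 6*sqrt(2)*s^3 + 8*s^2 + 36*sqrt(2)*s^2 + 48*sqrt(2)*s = s*(s + 2)*(s + 4)*(s + 6*sqrt(2))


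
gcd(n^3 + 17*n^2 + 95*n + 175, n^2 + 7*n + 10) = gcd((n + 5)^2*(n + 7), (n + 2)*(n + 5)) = n + 5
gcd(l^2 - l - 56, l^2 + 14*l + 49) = l + 7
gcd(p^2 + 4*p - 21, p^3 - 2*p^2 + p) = 1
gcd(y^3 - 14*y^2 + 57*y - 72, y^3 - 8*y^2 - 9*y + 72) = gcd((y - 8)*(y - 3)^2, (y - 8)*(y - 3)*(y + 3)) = y^2 - 11*y + 24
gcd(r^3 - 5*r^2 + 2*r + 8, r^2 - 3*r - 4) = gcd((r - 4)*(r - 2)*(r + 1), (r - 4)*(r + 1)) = r^2 - 3*r - 4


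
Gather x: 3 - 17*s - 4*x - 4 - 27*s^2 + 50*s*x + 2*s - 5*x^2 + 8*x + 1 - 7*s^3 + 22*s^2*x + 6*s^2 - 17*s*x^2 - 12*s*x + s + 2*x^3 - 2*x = -7*s^3 - 21*s^2 - 14*s + 2*x^3 + x^2*(-17*s - 5) + x*(22*s^2 + 38*s + 2)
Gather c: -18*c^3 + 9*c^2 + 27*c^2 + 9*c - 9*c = -18*c^3 + 36*c^2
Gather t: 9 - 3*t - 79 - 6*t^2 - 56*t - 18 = -6*t^2 - 59*t - 88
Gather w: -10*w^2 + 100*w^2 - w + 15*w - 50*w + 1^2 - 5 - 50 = 90*w^2 - 36*w - 54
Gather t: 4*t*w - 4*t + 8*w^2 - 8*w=t*(4*w - 4) + 8*w^2 - 8*w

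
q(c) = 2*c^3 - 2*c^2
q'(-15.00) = 1410.00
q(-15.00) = -7200.00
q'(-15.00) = 1410.00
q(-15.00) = -7200.00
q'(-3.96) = 109.93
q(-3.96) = -155.56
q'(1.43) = 6.55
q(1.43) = 1.76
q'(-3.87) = 105.34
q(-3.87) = -145.88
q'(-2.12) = 35.45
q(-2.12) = -28.05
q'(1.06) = 2.50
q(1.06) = 0.13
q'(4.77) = 117.44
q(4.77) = 171.56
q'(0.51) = -0.48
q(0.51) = -0.25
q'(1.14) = 3.24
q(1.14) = 0.36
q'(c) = 6*c^2 - 4*c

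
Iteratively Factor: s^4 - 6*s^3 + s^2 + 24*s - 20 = (s - 5)*(s^3 - s^2 - 4*s + 4) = (s - 5)*(s - 2)*(s^2 + s - 2) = (s - 5)*(s - 2)*(s + 2)*(s - 1)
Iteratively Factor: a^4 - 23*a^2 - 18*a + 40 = (a + 4)*(a^3 - 4*a^2 - 7*a + 10) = (a - 1)*(a + 4)*(a^2 - 3*a - 10) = (a - 5)*(a - 1)*(a + 4)*(a + 2)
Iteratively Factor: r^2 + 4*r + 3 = (r + 1)*(r + 3)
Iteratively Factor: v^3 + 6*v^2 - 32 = (v + 4)*(v^2 + 2*v - 8) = (v + 4)^2*(v - 2)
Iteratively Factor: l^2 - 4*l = (l)*(l - 4)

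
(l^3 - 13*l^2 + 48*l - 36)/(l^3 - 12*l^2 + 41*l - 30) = (l - 6)/(l - 5)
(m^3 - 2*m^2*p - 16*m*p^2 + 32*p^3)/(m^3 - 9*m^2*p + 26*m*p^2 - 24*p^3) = (-m - 4*p)/(-m + 3*p)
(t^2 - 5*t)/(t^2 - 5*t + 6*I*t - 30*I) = t/(t + 6*I)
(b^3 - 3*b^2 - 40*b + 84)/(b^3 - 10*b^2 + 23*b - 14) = (b + 6)/(b - 1)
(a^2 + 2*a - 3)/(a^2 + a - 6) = (a - 1)/(a - 2)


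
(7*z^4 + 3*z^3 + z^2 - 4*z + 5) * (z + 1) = 7*z^5 + 10*z^4 + 4*z^3 - 3*z^2 + z + 5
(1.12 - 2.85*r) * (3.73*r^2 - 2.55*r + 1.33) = -10.6305*r^3 + 11.4451*r^2 - 6.6465*r + 1.4896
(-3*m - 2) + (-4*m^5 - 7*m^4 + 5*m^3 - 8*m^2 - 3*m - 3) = -4*m^5 - 7*m^4 + 5*m^3 - 8*m^2 - 6*m - 5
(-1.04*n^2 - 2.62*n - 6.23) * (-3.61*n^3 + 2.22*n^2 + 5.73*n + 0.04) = 3.7544*n^5 + 7.1494*n^4 + 10.7147*n^3 - 28.8848*n^2 - 35.8027*n - 0.2492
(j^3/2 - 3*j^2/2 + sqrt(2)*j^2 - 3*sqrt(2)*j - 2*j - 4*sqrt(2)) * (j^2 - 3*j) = j^5/2 - 3*j^4 + sqrt(2)*j^4 - 6*sqrt(2)*j^3 + 5*j^3/2 + 6*j^2 + 5*sqrt(2)*j^2 + 12*sqrt(2)*j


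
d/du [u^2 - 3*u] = 2*u - 3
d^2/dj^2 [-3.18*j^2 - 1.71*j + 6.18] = -6.36000000000000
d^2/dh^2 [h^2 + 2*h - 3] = 2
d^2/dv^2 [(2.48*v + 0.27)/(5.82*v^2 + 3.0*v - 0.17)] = ((2.48*v + 0.27)*(11.64*v + 3.0)*(23.28*v + 6.0) - (86.6016*v + 18.0228)*(5.82*v^2 + 3.0*v - 0.17))/(5.82*v^2 + 3.0*v - 0.17)^3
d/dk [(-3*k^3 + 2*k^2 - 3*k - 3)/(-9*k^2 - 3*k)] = (9*k^4 + 6*k^3 - 11*k^2 - 18*k - 3)/(3*k^2*(9*k^2 + 6*k + 1))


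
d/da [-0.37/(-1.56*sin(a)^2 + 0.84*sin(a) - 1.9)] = (0.3108 - 1.1544*sin(a))*cos(a)/(1.56*sin(a)^2 - 0.84*sin(a) + 1.9)^2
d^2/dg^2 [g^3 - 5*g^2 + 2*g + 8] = 6*g - 10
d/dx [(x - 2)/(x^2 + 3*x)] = (-x^2 + 4*x + 6)/(x^2*(x^2 + 6*x + 9))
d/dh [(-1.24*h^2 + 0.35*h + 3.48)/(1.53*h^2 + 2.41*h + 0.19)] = (-3.5239*h^2 - 11.12*h - 8.3203)/(2.3409*h^4 + 7.3746*h^3 + 6.3895*h^2 + 0.9158*h + 0.0361)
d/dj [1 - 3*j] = -3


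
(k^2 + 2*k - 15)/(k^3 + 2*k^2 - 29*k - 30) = (k^2 + 2*k - 15)/(k^3 + 2*k^2 - 29*k - 30)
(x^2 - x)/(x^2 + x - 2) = x/(x + 2)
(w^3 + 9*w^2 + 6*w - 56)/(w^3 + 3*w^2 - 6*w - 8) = (w + 7)/(w + 1)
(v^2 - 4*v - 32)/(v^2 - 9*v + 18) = (v^2 - 4*v - 32)/(v^2 - 9*v + 18)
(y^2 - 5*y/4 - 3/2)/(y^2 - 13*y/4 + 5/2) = (4*y + 3)/(4*y - 5)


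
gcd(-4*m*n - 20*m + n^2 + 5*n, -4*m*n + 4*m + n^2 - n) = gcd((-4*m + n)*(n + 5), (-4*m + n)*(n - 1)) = 4*m - n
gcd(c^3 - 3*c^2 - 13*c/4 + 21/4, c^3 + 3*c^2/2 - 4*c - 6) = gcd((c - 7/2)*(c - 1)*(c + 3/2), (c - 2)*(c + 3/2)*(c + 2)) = c + 3/2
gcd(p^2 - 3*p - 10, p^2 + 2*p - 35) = p - 5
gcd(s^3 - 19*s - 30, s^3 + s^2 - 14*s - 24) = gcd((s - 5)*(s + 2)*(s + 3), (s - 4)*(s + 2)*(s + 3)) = s^2 + 5*s + 6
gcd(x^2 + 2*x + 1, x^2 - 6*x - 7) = x + 1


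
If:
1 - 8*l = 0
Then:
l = 1/8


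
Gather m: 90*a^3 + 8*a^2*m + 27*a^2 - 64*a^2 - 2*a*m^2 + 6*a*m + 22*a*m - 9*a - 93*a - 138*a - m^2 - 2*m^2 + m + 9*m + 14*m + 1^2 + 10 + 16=90*a^3 - 37*a^2 - 240*a + m^2*(-2*a - 3) + m*(8*a^2 + 28*a + 24) + 27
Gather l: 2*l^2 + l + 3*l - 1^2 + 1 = 2*l^2 + 4*l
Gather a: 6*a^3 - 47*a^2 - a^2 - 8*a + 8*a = 6*a^3 - 48*a^2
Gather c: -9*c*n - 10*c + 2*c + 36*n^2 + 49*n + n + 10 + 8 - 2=c*(-9*n - 8) + 36*n^2 + 50*n + 16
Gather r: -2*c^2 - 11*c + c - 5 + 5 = -2*c^2 - 10*c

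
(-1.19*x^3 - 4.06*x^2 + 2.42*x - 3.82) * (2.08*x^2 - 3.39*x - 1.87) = -2.4752*x^5 - 4.4107*x^4 + 21.0223*x^3 - 8.5572*x^2 + 8.4244*x + 7.1434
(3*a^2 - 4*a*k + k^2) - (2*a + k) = 3*a^2 - 4*a*k - 2*a + k^2 - k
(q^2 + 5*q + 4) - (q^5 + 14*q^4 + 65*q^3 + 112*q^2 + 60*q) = -q^5 - 14*q^4 - 65*q^3 - 111*q^2 - 55*q + 4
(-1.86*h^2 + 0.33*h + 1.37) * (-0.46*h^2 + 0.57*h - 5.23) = 0.8556*h^4 - 1.212*h^3 + 9.2857*h^2 - 0.945*h - 7.1651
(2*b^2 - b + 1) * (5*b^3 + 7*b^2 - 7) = 10*b^5 + 9*b^4 - 2*b^3 - 7*b^2 + 7*b - 7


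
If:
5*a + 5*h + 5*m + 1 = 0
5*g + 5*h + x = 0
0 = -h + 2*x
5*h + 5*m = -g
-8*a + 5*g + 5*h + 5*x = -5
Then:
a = 35/188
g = 363/188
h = -165/94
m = 1287/940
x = -165/188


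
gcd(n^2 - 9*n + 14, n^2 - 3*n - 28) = n - 7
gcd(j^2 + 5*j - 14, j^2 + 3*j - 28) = j + 7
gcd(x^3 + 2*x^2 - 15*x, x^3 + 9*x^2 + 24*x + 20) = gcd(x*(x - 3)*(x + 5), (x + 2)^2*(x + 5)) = x + 5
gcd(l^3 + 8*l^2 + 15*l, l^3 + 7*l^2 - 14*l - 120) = l + 5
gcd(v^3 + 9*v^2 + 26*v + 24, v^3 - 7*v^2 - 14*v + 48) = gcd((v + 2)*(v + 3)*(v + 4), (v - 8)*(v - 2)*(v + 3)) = v + 3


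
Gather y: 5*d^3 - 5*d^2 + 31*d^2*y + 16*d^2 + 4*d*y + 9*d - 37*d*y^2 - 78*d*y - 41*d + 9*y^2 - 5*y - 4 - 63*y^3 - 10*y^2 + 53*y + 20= 5*d^3 + 11*d^2 - 32*d - 63*y^3 + y^2*(-37*d - 1) + y*(31*d^2 - 74*d + 48) + 16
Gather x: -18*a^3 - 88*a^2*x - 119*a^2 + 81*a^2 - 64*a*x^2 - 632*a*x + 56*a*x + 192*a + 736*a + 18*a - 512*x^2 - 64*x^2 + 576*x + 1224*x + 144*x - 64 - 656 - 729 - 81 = -18*a^3 - 38*a^2 + 946*a + x^2*(-64*a - 576) + x*(-88*a^2 - 576*a + 1944) - 1530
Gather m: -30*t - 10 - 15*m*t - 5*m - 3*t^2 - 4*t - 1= m*(-15*t - 5) - 3*t^2 - 34*t - 11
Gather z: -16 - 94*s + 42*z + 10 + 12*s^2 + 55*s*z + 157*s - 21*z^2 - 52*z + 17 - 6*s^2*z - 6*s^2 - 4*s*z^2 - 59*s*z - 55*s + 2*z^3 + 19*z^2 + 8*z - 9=6*s^2 + 8*s + 2*z^3 + z^2*(-4*s - 2) + z*(-6*s^2 - 4*s - 2) + 2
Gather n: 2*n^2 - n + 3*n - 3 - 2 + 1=2*n^2 + 2*n - 4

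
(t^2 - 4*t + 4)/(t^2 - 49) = (t^2 - 4*t + 4)/(t^2 - 49)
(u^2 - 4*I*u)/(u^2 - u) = (u - 4*I)/(u - 1)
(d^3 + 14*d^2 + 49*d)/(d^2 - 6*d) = (d^2 + 14*d + 49)/(d - 6)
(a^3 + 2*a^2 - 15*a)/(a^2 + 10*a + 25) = a*(a - 3)/(a + 5)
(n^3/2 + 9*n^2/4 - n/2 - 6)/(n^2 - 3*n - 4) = (-2*n^3 - 9*n^2 + 2*n + 24)/(4*(-n^2 + 3*n + 4))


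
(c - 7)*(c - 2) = c^2 - 9*c + 14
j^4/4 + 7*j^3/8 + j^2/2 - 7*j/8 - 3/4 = (j/4 + 1/2)*(j - 1)*(j + 1)*(j + 3/2)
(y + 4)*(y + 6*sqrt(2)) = y^2 + 4*y + 6*sqrt(2)*y + 24*sqrt(2)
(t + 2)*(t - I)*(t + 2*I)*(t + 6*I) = t^4 + 2*t^3 + 7*I*t^3 - 4*t^2 + 14*I*t^2 - 8*t + 12*I*t + 24*I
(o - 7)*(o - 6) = o^2 - 13*o + 42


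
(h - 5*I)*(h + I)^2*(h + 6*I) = h^4 + 3*I*h^3 + 27*h^2 + 59*I*h - 30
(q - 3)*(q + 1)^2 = q^3 - q^2 - 5*q - 3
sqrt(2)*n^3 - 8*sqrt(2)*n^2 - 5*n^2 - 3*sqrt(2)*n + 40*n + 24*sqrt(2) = (n - 8)*(n - 3*sqrt(2))*(sqrt(2)*n + 1)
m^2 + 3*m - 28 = (m - 4)*(m + 7)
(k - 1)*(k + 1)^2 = k^3 + k^2 - k - 1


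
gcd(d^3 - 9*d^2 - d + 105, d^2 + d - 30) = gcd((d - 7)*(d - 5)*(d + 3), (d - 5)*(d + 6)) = d - 5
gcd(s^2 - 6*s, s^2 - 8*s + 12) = s - 6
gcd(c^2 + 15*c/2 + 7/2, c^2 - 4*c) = 1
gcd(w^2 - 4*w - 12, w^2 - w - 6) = w + 2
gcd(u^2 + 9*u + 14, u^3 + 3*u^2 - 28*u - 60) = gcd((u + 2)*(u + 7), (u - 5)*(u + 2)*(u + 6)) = u + 2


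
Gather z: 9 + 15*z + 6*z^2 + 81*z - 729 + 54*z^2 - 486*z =60*z^2 - 390*z - 720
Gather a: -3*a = -3*a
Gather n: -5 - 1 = -6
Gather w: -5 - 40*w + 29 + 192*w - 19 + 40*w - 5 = 192*w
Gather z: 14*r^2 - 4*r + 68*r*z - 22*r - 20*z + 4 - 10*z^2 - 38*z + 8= 14*r^2 - 26*r - 10*z^2 + z*(68*r - 58) + 12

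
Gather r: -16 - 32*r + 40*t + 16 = -32*r + 40*t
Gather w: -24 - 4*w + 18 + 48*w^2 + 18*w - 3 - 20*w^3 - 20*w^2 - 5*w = -20*w^3 + 28*w^2 + 9*w - 9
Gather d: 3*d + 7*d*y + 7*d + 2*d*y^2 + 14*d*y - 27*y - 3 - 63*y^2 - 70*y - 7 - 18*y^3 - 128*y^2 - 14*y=d*(2*y^2 + 21*y + 10) - 18*y^3 - 191*y^2 - 111*y - 10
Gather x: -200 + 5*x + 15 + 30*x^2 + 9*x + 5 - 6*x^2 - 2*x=24*x^2 + 12*x - 180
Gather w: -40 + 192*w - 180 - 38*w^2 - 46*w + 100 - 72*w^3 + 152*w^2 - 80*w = -72*w^3 + 114*w^2 + 66*w - 120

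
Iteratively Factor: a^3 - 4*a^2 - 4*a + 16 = (a - 4)*(a^2 - 4) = (a - 4)*(a - 2)*(a + 2)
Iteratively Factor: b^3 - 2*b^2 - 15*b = (b + 3)*(b^2 - 5*b) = (b - 5)*(b + 3)*(b)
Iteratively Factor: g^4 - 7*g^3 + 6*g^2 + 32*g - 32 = (g - 4)*(g^3 - 3*g^2 - 6*g + 8) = (g - 4)*(g + 2)*(g^2 - 5*g + 4) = (g - 4)^2*(g + 2)*(g - 1)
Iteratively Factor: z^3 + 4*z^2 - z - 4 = (z + 1)*(z^2 + 3*z - 4) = (z - 1)*(z + 1)*(z + 4)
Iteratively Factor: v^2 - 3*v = (v)*(v - 3)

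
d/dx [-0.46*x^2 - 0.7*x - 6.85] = -0.92*x - 0.7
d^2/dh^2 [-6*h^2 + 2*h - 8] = -12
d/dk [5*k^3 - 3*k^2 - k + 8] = 15*k^2 - 6*k - 1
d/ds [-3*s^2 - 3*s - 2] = -6*s - 3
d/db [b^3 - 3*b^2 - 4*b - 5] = 3*b^2 - 6*b - 4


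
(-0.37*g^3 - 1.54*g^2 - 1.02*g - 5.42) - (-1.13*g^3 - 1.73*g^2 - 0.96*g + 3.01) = 0.76*g^3 + 0.19*g^2 - 0.0600000000000001*g - 8.43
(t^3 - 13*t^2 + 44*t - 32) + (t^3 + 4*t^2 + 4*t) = 2*t^3 - 9*t^2 + 48*t - 32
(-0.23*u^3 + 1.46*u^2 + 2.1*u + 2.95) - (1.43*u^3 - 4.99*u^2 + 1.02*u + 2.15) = -1.66*u^3 + 6.45*u^2 + 1.08*u + 0.8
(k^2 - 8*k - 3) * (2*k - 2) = 2*k^3 - 18*k^2 + 10*k + 6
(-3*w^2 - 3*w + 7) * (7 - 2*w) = 6*w^3 - 15*w^2 - 35*w + 49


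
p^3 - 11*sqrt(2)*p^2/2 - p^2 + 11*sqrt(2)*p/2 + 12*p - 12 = (p - 1)*(p - 4*sqrt(2))*(p - 3*sqrt(2)/2)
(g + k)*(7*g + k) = 7*g^2 + 8*g*k + k^2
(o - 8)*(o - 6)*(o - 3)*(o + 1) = o^4 - 16*o^3 + 73*o^2 - 54*o - 144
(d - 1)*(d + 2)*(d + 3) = d^3 + 4*d^2 + d - 6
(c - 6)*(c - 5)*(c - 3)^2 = c^4 - 17*c^3 + 105*c^2 - 279*c + 270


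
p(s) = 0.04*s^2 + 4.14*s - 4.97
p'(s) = 0.08*s + 4.14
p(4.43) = 14.16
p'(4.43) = 4.49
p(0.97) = -0.92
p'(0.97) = 4.22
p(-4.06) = -21.12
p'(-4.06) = 3.82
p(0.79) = -1.67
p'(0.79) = 4.20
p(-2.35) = -14.48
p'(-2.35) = 3.95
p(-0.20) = -5.80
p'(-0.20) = 4.12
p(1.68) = 2.10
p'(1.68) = 4.27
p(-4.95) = -24.48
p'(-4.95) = 3.74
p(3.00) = 7.81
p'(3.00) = 4.38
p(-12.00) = -48.89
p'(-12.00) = 3.18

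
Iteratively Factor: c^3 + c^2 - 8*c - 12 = (c - 3)*(c^2 + 4*c + 4) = (c - 3)*(c + 2)*(c + 2)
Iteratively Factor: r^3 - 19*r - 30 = (r + 2)*(r^2 - 2*r - 15) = (r + 2)*(r + 3)*(r - 5)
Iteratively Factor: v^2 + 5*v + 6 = (v + 3)*(v + 2)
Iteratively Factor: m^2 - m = (m)*(m - 1)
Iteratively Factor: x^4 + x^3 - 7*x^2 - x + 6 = (x - 1)*(x^3 + 2*x^2 - 5*x - 6) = (x - 2)*(x - 1)*(x^2 + 4*x + 3) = (x - 2)*(x - 1)*(x + 3)*(x + 1)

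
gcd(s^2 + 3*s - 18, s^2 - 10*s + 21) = s - 3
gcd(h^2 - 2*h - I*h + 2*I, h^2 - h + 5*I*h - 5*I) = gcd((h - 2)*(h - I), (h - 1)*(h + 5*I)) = 1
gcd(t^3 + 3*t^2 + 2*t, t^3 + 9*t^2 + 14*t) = t^2 + 2*t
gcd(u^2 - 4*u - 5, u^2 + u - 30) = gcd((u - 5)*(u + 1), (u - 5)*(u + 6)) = u - 5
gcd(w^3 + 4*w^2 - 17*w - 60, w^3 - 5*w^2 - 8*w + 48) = w^2 - w - 12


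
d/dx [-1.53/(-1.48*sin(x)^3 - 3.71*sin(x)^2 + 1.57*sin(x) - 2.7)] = (-6.7932*sin(x)^2 - 11.3526*sin(x) + 2.4021)*cos(x)/(1.48*sin(x)^3 + 3.71*sin(x)^2 - 1.57*sin(x) + 2.7)^2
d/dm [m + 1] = 1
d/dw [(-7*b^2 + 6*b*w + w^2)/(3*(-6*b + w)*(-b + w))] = -13*b/(108*b^2 - 36*b*w + 3*w^2)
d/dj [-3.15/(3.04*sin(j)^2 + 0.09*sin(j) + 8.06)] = (19.152*sin(j) + 0.2835)*cos(j)/(3.04*sin(j)^2 + 0.09*sin(j) + 8.06)^2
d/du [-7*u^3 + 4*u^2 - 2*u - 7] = -21*u^2 + 8*u - 2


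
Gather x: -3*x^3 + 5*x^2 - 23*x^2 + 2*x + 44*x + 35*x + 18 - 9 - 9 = -3*x^3 - 18*x^2 + 81*x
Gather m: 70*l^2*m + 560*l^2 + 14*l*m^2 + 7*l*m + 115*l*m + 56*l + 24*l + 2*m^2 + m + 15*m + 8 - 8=560*l^2 + 80*l + m^2*(14*l + 2) + m*(70*l^2 + 122*l + 16)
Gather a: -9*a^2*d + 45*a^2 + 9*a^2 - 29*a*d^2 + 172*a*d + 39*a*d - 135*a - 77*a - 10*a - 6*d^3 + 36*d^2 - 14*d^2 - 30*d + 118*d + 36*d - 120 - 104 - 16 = a^2*(54 - 9*d) + a*(-29*d^2 + 211*d - 222) - 6*d^3 + 22*d^2 + 124*d - 240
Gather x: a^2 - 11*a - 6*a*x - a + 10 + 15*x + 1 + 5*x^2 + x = a^2 - 12*a + 5*x^2 + x*(16 - 6*a) + 11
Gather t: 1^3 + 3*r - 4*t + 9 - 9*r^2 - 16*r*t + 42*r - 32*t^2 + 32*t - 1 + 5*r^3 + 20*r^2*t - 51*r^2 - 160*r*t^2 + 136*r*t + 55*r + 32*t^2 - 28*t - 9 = 5*r^3 - 60*r^2 - 160*r*t^2 + 100*r + t*(20*r^2 + 120*r)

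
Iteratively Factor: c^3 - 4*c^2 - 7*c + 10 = (c + 2)*(c^2 - 6*c + 5) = (c - 1)*(c + 2)*(c - 5)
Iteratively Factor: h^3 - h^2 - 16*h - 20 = (h - 5)*(h^2 + 4*h + 4) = (h - 5)*(h + 2)*(h + 2)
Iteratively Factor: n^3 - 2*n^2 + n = (n)*(n^2 - 2*n + 1) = n*(n - 1)*(n - 1)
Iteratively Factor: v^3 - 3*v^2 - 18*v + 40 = (v - 5)*(v^2 + 2*v - 8) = (v - 5)*(v - 2)*(v + 4)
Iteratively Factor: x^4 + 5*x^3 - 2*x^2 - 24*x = (x - 2)*(x^3 + 7*x^2 + 12*x) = (x - 2)*(x + 4)*(x^2 + 3*x) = (x - 2)*(x + 3)*(x + 4)*(x)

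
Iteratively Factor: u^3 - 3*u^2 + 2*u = (u - 1)*(u^2 - 2*u) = (u - 2)*(u - 1)*(u)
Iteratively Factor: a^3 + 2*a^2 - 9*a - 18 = (a + 2)*(a^2 - 9) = (a - 3)*(a + 2)*(a + 3)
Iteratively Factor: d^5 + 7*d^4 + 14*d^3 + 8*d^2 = (d)*(d^4 + 7*d^3 + 14*d^2 + 8*d) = d*(d + 1)*(d^3 + 6*d^2 + 8*d) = d*(d + 1)*(d + 2)*(d^2 + 4*d) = d*(d + 1)*(d + 2)*(d + 4)*(d)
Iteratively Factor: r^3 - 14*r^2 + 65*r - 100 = (r - 5)*(r^2 - 9*r + 20) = (r - 5)*(r - 4)*(r - 5)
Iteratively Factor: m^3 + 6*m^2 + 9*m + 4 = (m + 4)*(m^2 + 2*m + 1) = (m + 1)*(m + 4)*(m + 1)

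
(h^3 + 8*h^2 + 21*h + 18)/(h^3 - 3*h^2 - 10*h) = (h^2 + 6*h + 9)/(h*(h - 5))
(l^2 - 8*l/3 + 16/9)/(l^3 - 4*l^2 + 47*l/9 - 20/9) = (3*l - 4)/(3*l^2 - 8*l + 5)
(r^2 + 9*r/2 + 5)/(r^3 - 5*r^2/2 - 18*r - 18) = (2*r + 5)/(2*r^2 - 9*r - 18)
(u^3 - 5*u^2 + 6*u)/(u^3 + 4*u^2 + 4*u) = (u^2 - 5*u + 6)/(u^2 + 4*u + 4)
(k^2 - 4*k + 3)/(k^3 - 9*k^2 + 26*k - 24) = (k - 1)/(k^2 - 6*k + 8)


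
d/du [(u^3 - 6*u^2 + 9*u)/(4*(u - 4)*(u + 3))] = (u^4 - 2*u^3 - 39*u^2 + 144*u - 108)/(4*(u^4 - 2*u^3 - 23*u^2 + 24*u + 144))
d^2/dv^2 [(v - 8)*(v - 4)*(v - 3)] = 6*v - 30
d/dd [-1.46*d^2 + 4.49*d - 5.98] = 4.49 - 2.92*d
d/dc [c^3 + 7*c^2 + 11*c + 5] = 3*c^2 + 14*c + 11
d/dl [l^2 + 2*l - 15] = 2*l + 2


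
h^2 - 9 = (h - 3)*(h + 3)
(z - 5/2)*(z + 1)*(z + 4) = z^3 + 5*z^2/2 - 17*z/2 - 10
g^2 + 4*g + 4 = (g + 2)^2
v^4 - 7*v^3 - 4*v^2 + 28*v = v*(v - 7)*(v - 2)*(v + 2)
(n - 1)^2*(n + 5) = n^3 + 3*n^2 - 9*n + 5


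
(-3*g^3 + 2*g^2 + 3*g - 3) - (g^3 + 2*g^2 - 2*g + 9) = -4*g^3 + 5*g - 12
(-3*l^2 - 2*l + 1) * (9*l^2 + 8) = -27*l^4 - 18*l^3 - 15*l^2 - 16*l + 8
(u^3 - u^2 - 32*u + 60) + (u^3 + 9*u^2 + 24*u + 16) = 2*u^3 + 8*u^2 - 8*u + 76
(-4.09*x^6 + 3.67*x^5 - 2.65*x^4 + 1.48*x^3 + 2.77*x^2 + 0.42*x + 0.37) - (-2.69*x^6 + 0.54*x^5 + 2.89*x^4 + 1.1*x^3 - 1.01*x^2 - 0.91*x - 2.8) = -1.4*x^6 + 3.13*x^5 - 5.54*x^4 + 0.38*x^3 + 3.78*x^2 + 1.33*x + 3.17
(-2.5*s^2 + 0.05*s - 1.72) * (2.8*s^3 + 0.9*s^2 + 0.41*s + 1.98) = -7.0*s^5 - 2.11*s^4 - 5.796*s^3 - 6.4775*s^2 - 0.6062*s - 3.4056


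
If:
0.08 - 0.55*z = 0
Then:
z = 0.15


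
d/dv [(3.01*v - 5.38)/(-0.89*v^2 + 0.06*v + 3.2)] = (2.6789*v^2 - 9.5764*v + 9.9548)/(0.7921*v^4 - 0.1068*v^3 - 5.6924*v^2 + 0.384*v + 10.24)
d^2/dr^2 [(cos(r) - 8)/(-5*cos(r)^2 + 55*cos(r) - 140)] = (9*(1 - cos(2*r))^2*cos(r)/4 - 21*(1 - cos(2*r))^2/4 - 1970*cos(r) + 121*cos(2*r) + 51*cos(3*r)/2 - cos(5*r)/2 + 1014)/(5*(cos(r) - 7)^3*(cos(r) - 4)^3)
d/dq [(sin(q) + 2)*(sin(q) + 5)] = (2*sin(q) + 7)*cos(q)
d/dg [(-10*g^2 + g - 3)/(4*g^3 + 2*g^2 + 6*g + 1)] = (40*g^4 - 8*g^3 - 26*g^2 - 8*g + 19)/(16*g^6 + 16*g^5 + 52*g^4 + 32*g^3 + 40*g^2 + 12*g + 1)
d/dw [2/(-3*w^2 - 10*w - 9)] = 4*(3*w + 5)/(3*w^2 + 10*w + 9)^2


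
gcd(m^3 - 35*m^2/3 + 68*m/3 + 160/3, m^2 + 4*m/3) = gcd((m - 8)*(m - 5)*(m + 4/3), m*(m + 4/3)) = m + 4/3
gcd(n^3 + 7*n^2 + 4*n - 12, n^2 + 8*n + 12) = n^2 + 8*n + 12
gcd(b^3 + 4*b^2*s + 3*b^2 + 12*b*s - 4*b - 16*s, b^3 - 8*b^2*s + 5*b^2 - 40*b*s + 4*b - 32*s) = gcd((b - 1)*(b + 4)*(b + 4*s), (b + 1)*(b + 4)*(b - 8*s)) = b + 4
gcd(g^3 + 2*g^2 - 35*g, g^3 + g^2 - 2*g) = g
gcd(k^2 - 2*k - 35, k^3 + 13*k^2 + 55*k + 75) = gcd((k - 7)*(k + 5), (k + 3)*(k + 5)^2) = k + 5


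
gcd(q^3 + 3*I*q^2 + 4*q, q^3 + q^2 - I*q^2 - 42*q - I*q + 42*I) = q - I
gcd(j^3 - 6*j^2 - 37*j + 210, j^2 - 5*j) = j - 5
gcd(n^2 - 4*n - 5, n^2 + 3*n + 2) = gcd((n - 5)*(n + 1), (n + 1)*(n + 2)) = n + 1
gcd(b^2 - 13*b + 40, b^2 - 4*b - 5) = b - 5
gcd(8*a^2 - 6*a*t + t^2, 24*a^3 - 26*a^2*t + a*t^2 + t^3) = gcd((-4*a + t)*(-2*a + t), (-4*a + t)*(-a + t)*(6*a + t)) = -4*a + t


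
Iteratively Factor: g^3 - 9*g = (g)*(g^2 - 9) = g*(g + 3)*(g - 3)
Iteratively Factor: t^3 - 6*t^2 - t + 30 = (t - 3)*(t^2 - 3*t - 10) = (t - 5)*(t - 3)*(t + 2)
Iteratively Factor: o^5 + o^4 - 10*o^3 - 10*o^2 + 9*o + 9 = (o + 3)*(o^4 - 2*o^3 - 4*o^2 + 2*o + 3) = (o - 3)*(o + 3)*(o^3 + o^2 - o - 1) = (o - 3)*(o - 1)*(o + 3)*(o^2 + 2*o + 1) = (o - 3)*(o - 1)*(o + 1)*(o + 3)*(o + 1)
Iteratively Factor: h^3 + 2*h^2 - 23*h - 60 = (h - 5)*(h^2 + 7*h + 12) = (h - 5)*(h + 3)*(h + 4)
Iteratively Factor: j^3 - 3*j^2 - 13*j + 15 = (j + 3)*(j^2 - 6*j + 5) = (j - 1)*(j + 3)*(j - 5)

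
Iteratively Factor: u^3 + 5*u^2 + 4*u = (u + 4)*(u^2 + u) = (u + 1)*(u + 4)*(u)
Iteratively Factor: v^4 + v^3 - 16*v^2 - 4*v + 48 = (v - 3)*(v^3 + 4*v^2 - 4*v - 16) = (v - 3)*(v + 2)*(v^2 + 2*v - 8) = (v - 3)*(v - 2)*(v + 2)*(v + 4)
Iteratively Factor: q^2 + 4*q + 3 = (q + 3)*(q + 1)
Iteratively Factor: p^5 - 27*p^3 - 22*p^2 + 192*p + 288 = (p - 4)*(p^4 + 4*p^3 - 11*p^2 - 66*p - 72) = (p - 4)^2*(p^3 + 8*p^2 + 21*p + 18) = (p - 4)^2*(p + 3)*(p^2 + 5*p + 6) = (p - 4)^2*(p + 3)^2*(p + 2)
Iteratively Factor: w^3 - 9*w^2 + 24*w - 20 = (w - 2)*(w^2 - 7*w + 10) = (w - 5)*(w - 2)*(w - 2)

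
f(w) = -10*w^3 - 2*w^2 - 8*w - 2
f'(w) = -30*w^2 - 4*w - 8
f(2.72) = -239.79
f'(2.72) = -240.83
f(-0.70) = 6.05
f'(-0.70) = -19.90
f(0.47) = -7.24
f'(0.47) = -16.51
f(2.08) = -117.28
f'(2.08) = -146.11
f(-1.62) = 48.23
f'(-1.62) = -80.25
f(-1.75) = 59.47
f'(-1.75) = -92.88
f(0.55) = -8.67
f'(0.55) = -19.28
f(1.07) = -25.10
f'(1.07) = -46.63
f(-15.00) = 33418.00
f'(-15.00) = -6698.00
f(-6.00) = 2134.00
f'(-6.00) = -1064.00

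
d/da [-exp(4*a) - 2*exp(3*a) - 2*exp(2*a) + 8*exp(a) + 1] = (-4*exp(3*a) - 6*exp(2*a) - 4*exp(a) + 8)*exp(a)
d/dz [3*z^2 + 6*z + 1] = 6*z + 6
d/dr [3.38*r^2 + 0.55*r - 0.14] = 6.76*r + 0.55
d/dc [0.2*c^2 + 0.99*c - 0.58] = 0.4*c + 0.99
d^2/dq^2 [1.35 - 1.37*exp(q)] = -1.37*exp(q)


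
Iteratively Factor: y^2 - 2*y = (y)*(y - 2)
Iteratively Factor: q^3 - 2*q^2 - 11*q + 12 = (q - 1)*(q^2 - q - 12) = (q - 4)*(q - 1)*(q + 3)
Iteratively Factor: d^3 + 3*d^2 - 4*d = (d + 4)*(d^2 - d) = d*(d + 4)*(d - 1)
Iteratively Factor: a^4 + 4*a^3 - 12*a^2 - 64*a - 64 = (a - 4)*(a^3 + 8*a^2 + 20*a + 16) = (a - 4)*(a + 2)*(a^2 + 6*a + 8) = (a - 4)*(a + 2)^2*(a + 4)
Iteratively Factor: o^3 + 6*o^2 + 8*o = (o + 2)*(o^2 + 4*o) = o*(o + 2)*(o + 4)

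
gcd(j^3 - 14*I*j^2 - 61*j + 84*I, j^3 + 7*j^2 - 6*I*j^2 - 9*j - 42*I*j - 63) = j - 3*I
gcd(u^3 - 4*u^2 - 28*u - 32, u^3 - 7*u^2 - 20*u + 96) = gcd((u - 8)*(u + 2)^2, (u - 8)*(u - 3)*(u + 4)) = u - 8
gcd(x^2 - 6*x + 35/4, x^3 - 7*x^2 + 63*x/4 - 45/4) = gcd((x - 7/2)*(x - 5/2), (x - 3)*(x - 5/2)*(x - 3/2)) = x - 5/2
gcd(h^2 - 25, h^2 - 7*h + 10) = h - 5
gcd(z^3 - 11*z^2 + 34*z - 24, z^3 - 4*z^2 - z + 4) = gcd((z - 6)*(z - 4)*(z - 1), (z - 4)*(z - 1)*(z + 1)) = z^2 - 5*z + 4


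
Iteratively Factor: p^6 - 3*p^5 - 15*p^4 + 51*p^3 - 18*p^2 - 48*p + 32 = (p + 4)*(p^5 - 7*p^4 + 13*p^3 - p^2 - 14*p + 8) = (p + 1)*(p + 4)*(p^4 - 8*p^3 + 21*p^2 - 22*p + 8) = (p - 1)*(p + 1)*(p + 4)*(p^3 - 7*p^2 + 14*p - 8) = (p - 1)^2*(p + 1)*(p + 4)*(p^2 - 6*p + 8) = (p - 2)*(p - 1)^2*(p + 1)*(p + 4)*(p - 4)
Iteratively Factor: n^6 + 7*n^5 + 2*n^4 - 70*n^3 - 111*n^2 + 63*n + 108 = (n + 4)*(n^5 + 3*n^4 - 10*n^3 - 30*n^2 + 9*n + 27) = (n + 1)*(n + 4)*(n^4 + 2*n^3 - 12*n^2 - 18*n + 27) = (n + 1)*(n + 3)*(n + 4)*(n^3 - n^2 - 9*n + 9) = (n + 1)*(n + 3)^2*(n + 4)*(n^2 - 4*n + 3) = (n - 1)*(n + 1)*(n + 3)^2*(n + 4)*(n - 3)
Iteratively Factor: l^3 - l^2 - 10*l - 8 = (l + 1)*(l^2 - 2*l - 8) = (l - 4)*(l + 1)*(l + 2)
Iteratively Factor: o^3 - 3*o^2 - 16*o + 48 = (o + 4)*(o^2 - 7*o + 12) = (o - 4)*(o + 4)*(o - 3)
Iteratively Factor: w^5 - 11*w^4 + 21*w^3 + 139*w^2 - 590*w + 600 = (w - 3)*(w^4 - 8*w^3 - 3*w^2 + 130*w - 200) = (w - 5)*(w - 3)*(w^3 - 3*w^2 - 18*w + 40) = (w - 5)^2*(w - 3)*(w^2 + 2*w - 8) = (w - 5)^2*(w - 3)*(w + 4)*(w - 2)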